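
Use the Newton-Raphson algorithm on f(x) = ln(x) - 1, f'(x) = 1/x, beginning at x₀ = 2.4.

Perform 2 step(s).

f(x) = ln(x) - 1
f'(x) = 1/x
x₀ = 2.4

Newton-Raphson formula: x_{n+1} = x_n - f(x_n)/f'(x_n)

Iteration 1:
  f(2.400000) = -0.124531
  f'(2.400000) = 0.416667
  x_1 = 2.400000 - (-0.124531)/0.416667 = 2.698875
Iteration 2:
  f(2.698875) = -0.007165
  f'(2.698875) = 0.370525
  x_2 = 2.698875 - (-0.007165)/0.370525 = 2.718212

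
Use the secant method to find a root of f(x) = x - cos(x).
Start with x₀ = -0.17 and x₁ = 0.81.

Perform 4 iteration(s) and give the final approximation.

f(x) = x - cos(x)
x₀ = -0.17, x₁ = 0.81

Secant formula: x_{n+1} = x_n - f(x_n)(x_n - x_{n-1})/(f(x_n) - f(x_{n-1}))

Iteration 1:
  f(-0.170000) = -1.155585
  f(0.810000) = 0.120502
  x_2 = 0.810000 - 0.120502×(0.810000 - (-0.170000))/(0.120502 - (-1.155585))
       = 0.717458
Iteration 2:
  f(0.810000) = 0.120502
  f(0.717458) = -0.036021
  x_3 = 0.717458 - (-0.036021)×(0.717458 - 0.810000)/(-0.036021 - 0.120502)
       = 0.738755
Iteration 3:
  f(0.717458) = -0.036021
  f(0.738755) = -0.000552
  x_4 = 0.738755 - (-0.000552)×(0.738755 - 0.717458)/(-0.000552 - (-0.036021))
       = 0.739087
Iteration 4:
  f(0.738755) = -0.000552
  f(0.739087) = 0.000003
  x_5 = 0.739087 - 0.000003×(0.739087 - 0.738755)/(0.000003 - (-0.000552))
       = 0.739085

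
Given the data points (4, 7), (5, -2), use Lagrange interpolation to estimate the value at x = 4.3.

Lagrange interpolation formula:
P(x) = Σ yᵢ × Lᵢ(x)
where Lᵢ(x) = Π_{j≠i} (x - xⱼ)/(xᵢ - xⱼ)

L_0(4.3) = (4.3 - 5)/(4 - 5) = 0.700000
L_1(4.3) = (4.3 - 4)/(5 - 4) = 0.300000

P(4.3) = 7×L_0(4.3) + (-2)×L_1(4.3)
P(4.3) = 4.300000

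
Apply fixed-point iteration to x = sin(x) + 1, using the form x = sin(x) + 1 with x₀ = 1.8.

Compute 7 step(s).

Equation: x = sin(x) + 1
Fixed-point form: x = sin(x) + 1
x₀ = 1.8

x_1 = g(1.800000) = 1.973848
x_2 = g(1.973848) = 1.919868
x_3 = g(1.919868) = 1.939690
x_4 = g(1.939690) = 1.932727
x_5 = g(1.932727) = 1.935215
x_6 = g(1.935215) = 1.934331
x_7 = g(1.934331) = 1.934646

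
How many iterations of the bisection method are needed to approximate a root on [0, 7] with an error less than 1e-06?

We need (b-a)/2^n ≤ 1e-06
(7 - 0)/2^n ≤ 1e-06
7/2^n ≤ 1e-06
2^n ≥ 7000000
n ≥ log₂(7000000) = 22.74
n ≥ 23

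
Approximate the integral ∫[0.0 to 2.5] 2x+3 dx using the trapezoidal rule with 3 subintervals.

f(x) = 2x+3
a = 0.0, b = 2.5, n = 3
h = (b - a)/n = 0.833333

Trapezoidal rule: (h/2)[f(x₀) + 2f(x₁) + 2f(x₂) + ... + f(xₙ)]

x_0 = 0.0000, f(x_0) = 3.000000, coefficient = 1
x_1 = 0.8333, f(x_1) = 4.666667, coefficient = 2
x_2 = 1.6667, f(x_2) = 6.333333, coefficient = 2
x_3 = 2.5000, f(x_3) = 8.000000, coefficient = 1

I ≈ (0.833333/2) × 33.000000 = 13.750000
Exact value: 13.750000
Error: 0.000000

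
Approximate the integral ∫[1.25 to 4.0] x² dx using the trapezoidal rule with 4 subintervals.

f(x) = x²
a = 1.25, b = 4.0, n = 4
h = (b - a)/n = 0.687500

Trapezoidal rule: (h/2)[f(x₀) + 2f(x₁) + 2f(x₂) + ... + f(xₙ)]

x_0 = 1.2500, f(x_0) = 1.562500, coefficient = 1
x_1 = 1.9375, f(x_1) = 3.753906, coefficient = 2
x_2 = 2.6250, f(x_2) = 6.890625, coefficient = 2
x_3 = 3.3125, f(x_3) = 10.972656, coefficient = 2
x_4 = 4.0000, f(x_4) = 16.000000, coefficient = 1

I ≈ (0.687500/2) × 60.796875 = 20.898926
Exact value: 20.682292
Error: 0.216634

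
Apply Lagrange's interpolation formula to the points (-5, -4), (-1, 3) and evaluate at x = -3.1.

Lagrange interpolation formula:
P(x) = Σ yᵢ × Lᵢ(x)
where Lᵢ(x) = Π_{j≠i} (x - xⱼ)/(xᵢ - xⱼ)

L_0(-3.1) = (-3.1 - (-1))/(-5 - (-1)) = 0.525000
L_1(-3.1) = (-3.1 - (-5))/(-1 - (-5)) = 0.475000

P(-3.1) = (-4)×L_0(-3.1) + 3×L_1(-3.1)
P(-3.1) = -0.675000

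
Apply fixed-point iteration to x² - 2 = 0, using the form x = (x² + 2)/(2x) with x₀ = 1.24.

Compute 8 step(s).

Equation: x² - 2 = 0
Fixed-point form: x = (x² + 2)/(2x)
x₀ = 1.24

x_1 = g(1.240000) = 1.426452
x_2 = g(1.426452) = 1.414266
x_3 = g(1.414266) = 1.414214
x_4 = g(1.414214) = 1.414214
x_5 = g(1.414214) = 1.414214
x_6 = g(1.414214) = 1.414214
x_7 = g(1.414214) = 1.414214
x_8 = g(1.414214) = 1.414214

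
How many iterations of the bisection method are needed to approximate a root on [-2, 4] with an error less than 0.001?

We need (b-a)/2^n ≤ 0.001
(4 - (-2))/2^n ≤ 0.001
6/2^n ≤ 0.001
2^n ≥ 6000
n ≥ log₂(6000) = 12.55
n ≥ 13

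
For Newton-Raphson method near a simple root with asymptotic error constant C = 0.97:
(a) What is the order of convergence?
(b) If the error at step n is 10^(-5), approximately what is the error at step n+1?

(a) Newton-Raphson has quadratic (order 2) convergence near simple roots.
    This means |e_{n+1}| ≈ C|e_n|².

(b) With |e_n| = 10^(-5) and C = 0.97:
    |e_{n+1}| ≈ 0.97 × (10^(-5))² = 0.97 × 10^(-10)

(a) 2 (quadratic); (b) |e_{n+1}| ≈ 9.700e-11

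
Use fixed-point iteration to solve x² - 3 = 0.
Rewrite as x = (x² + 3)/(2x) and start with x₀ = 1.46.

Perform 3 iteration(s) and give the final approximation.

Equation: x² - 3 = 0
Fixed-point form: x = (x² + 3)/(2x)
x₀ = 1.46

x_1 = g(1.460000) = 1.757397
x_2 = g(1.757397) = 1.732234
x_3 = g(1.732234) = 1.732051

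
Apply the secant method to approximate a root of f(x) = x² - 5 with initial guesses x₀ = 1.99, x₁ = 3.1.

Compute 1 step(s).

f(x) = x² - 5
x₀ = 1.99, x₁ = 3.1

Secant formula: x_{n+1} = x_n - f(x_n)(x_n - x_{n-1})/(f(x_n) - f(x_{n-1}))

Iteration 1:
  f(1.990000) = -1.039900
  f(3.100000) = 4.610000
  x_2 = 3.100000 - 4.610000×(3.100000 - 1.990000)/(4.610000 - (-1.039900))
       = 2.194303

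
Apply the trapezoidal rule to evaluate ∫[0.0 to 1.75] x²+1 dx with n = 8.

f(x) = x²+1
a = 0.0, b = 1.75, n = 8
h = (b - a)/n = 0.218750

Trapezoidal rule: (h/2)[f(x₀) + 2f(x₁) + 2f(x₂) + ... + f(xₙ)]

x_0 = 0.0000, f(x_0) = 1.000000, coefficient = 1
x_1 = 0.2188, f(x_1) = 1.047852, coefficient = 2
x_2 = 0.4375, f(x_2) = 1.191406, coefficient = 2
x_3 = 0.6562, f(x_3) = 1.430664, coefficient = 2
x_4 = 0.8750, f(x_4) = 1.765625, coefficient = 2
x_5 = 1.0938, f(x_5) = 2.196289, coefficient = 2
x_6 = 1.3125, f(x_6) = 2.722656, coefficient = 2
x_7 = 1.5312, f(x_7) = 3.344727, coefficient = 2
x_8 = 1.7500, f(x_8) = 4.062500, coefficient = 1

I ≈ (0.218750/2) × 32.460938 = 3.550415
Exact value: 3.536458
Error: 0.013957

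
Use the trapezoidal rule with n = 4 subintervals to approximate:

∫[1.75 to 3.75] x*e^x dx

f(x) = x*e^x
a = 1.75, b = 3.75, n = 4
h = (b - a)/n = 0.500000

Trapezoidal rule: (h/2)[f(x₀) + 2f(x₁) + 2f(x₂) + ... + f(xₙ)]

x_0 = 1.7500, f(x_0) = 10.070555, coefficient = 1
x_1 = 2.2500, f(x_1) = 21.347406, coefficient = 2
x_2 = 2.7500, f(x_2) = 43.017238, coefficient = 2
x_3 = 3.2500, f(x_3) = 83.818605, coefficient = 2
x_4 = 3.7500, f(x_4) = 159.454058, coefficient = 1

I ≈ (0.500000/2) × 465.891108 = 116.472777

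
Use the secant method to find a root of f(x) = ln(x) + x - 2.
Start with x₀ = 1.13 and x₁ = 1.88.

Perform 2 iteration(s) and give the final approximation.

f(x) = ln(x) + x - 2
x₀ = 1.13, x₁ = 1.88

Secant formula: x_{n+1} = x_n - f(x_n)(x_n - x_{n-1})/(f(x_n) - f(x_{n-1}))

Iteration 1:
  f(1.130000) = -0.747782
  f(1.880000) = 0.511272
  x_2 = 1.880000 - 0.511272×(1.880000 - 1.130000)/(0.511272 - (-0.747782))
       = 1.575443
Iteration 2:
  f(1.880000) = 0.511272
  f(1.575443) = 0.029979
  x_3 = 1.575443 - 0.029979×(1.575443 - 1.880000)/(0.029979 - 0.511272)
       = 1.556472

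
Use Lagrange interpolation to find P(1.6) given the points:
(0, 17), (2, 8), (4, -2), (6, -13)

Lagrange interpolation formula:
P(x) = Σ yᵢ × Lᵢ(x)
where Lᵢ(x) = Π_{j≠i} (x - xⱼ)/(xᵢ - xⱼ)

L_0(1.6) = (1.6 - 2)/(0 - 2) × (1.6 - 4)/(0 - 4) × (1.6 - 6)/(0 - 6) = 0.088000
L_1(1.6) = (1.6 - 0)/(2 - 0) × (1.6 - 4)/(2 - 4) × (1.6 - 6)/(2 - 6) = 1.056000
L_2(1.6) = (1.6 - 0)/(4 - 0) × (1.6 - 2)/(4 - 2) × (1.6 - 6)/(4 - 6) = -0.176000
L_3(1.6) = (1.6 - 0)/(6 - 0) × (1.6 - 2)/(6 - 2) × (1.6 - 4)/(6 - 4) = 0.032000

P(1.6) = 17×L_0(1.6) + 8×L_1(1.6) + (-2)×L_2(1.6) + (-13)×L_3(1.6)
P(1.6) = 9.880000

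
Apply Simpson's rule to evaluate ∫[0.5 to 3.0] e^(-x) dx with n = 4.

f(x) = e^(-x)
a = 0.5, b = 3.0, n = 4
h = (b - a)/n = 0.625000

Simpson's rule: (h/3)[f(x₀) + 4f(x₁) + 2f(x₂) + ... + f(xₙ)]

x_0 = 0.5000, f(x_0) = 0.606531, coefficient = 1
x_1 = 1.1250, f(x_1) = 0.324652, coefficient = 4
x_2 = 1.7500, f(x_2) = 0.173774, coefficient = 2
x_3 = 2.3750, f(x_3) = 0.093014, coefficient = 4
x_4 = 3.0000, f(x_4) = 0.049787, coefficient = 1

I ≈ (0.625000/3) × 2.674533 = 0.557194
Exact value: 0.556744
Error: 0.000451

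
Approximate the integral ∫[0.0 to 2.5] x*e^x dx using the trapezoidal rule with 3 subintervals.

f(x) = x*e^x
a = 0.0, b = 2.5, n = 3
h = (b - a)/n = 0.833333

Trapezoidal rule: (h/2)[f(x₀) + 2f(x₁) + 2f(x₂) + ... + f(xₙ)]

x_0 = 0.0000, f(x_0) = 0.000000, coefficient = 1
x_1 = 0.8333, f(x_1) = 1.917480, coefficient = 2
x_2 = 1.6667, f(x_2) = 8.824150, coefficient = 2
x_3 = 2.5000, f(x_3) = 30.456235, coefficient = 1

I ≈ (0.833333/2) × 51.939495 = 21.641456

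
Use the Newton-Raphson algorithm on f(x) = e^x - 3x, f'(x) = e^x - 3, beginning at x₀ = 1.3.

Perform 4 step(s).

f(x) = e^x - 3x
f'(x) = e^x - 3
x₀ = 1.3

Newton-Raphson formula: x_{n+1} = x_n - f(x_n)/f'(x_n)

Iteration 1:
  f(1.300000) = -0.230703
  f'(1.300000) = 0.669297
  x_1 = 1.300000 - (-0.230703)/0.669297 = 1.644695
Iteration 2:
  f(1.644695) = 0.245345
  f'(1.644695) = 2.179431
  x_2 = 1.644695 - 0.245345/2.179431 = 1.532122
Iteration 3:
  f(1.532122) = 0.031621
  f'(1.532122) = 1.627987
  x_3 = 1.532122 - 0.031621/1.627987 = 1.512699
Iteration 4:
  f(1.512699) = 0.000867
  f'(1.512699) = 1.538963
  x_4 = 1.512699 - 0.000867/1.538963 = 1.512135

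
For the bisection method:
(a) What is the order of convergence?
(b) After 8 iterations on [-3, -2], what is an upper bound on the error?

(a) Bisection has linear (order 1) convergence; the error is halved each step.

(b) Error bound = (b-a)/2^n = (-2 - (-3))/2^{8}
    = 1/2^{8}

(a) 1 (linear); (b) error ≤ 3.91e-03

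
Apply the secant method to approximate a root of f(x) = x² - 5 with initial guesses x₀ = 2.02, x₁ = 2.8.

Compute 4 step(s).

f(x) = x² - 5
x₀ = 2.02, x₁ = 2.8

Secant formula: x_{n+1} = x_n - f(x_n)(x_n - x_{n-1})/(f(x_n) - f(x_{n-1}))

Iteration 1:
  f(2.020000) = -0.919600
  f(2.800000) = 2.840000
  x_2 = 2.800000 - 2.840000×(2.800000 - 2.020000)/(2.840000 - (-0.919600))
       = 2.210788
Iteration 2:
  f(2.800000) = 2.840000
  f(2.210788) = -0.112415
  x_3 = 2.210788 - (-0.112415)×(2.210788 - 2.800000)/(-0.112415 - 2.840000)
       = 2.233223
Iteration 3:
  f(2.210788) = -0.112415
  f(2.233223) = -0.012715
  x_4 = 2.233223 - (-0.012715)×(2.233223 - 2.210788)/(-0.012715 - (-0.112415))
       = 2.236084
Iteration 4:
  f(2.233223) = -0.012715
  f(2.236084) = 0.000072
  x_5 = 2.236084 - 0.000072×(2.236084 - 2.233223)/(0.000072 - (-0.012715))
       = 2.236068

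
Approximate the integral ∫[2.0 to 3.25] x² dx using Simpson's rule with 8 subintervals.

f(x) = x²
a = 2.0, b = 3.25, n = 8
h = (b - a)/n = 0.156250

Simpson's rule: (h/3)[f(x₀) + 4f(x₁) + 2f(x₂) + ... + f(xₙ)]

x_0 = 2.0000, f(x_0) = 4.000000, coefficient = 1
x_1 = 2.1562, f(x_1) = 4.649414, coefficient = 4
x_2 = 2.3125, f(x_2) = 5.347656, coefficient = 2
x_3 = 2.4688, f(x_3) = 6.094727, coefficient = 4
x_4 = 2.6250, f(x_4) = 6.890625, coefficient = 2
x_5 = 2.7812, f(x_5) = 7.735352, coefficient = 4
x_6 = 2.9375, f(x_6) = 8.628906, coefficient = 2
x_7 = 3.0938, f(x_7) = 9.571289, coefficient = 4
x_8 = 3.2500, f(x_8) = 10.562500, coefficient = 1

I ≈ (0.156250/3) × 168.500000 = 8.776042
Exact value: 8.776042
Error: 0.000000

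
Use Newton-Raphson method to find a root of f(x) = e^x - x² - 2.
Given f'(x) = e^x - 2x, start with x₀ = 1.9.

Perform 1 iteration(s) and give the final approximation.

f(x) = e^x - x² - 2
f'(x) = e^x - 2x
x₀ = 1.9

Newton-Raphson formula: x_{n+1} = x_n - f(x_n)/f'(x_n)

Iteration 1:
  f(1.900000) = 1.075894
  f'(1.900000) = 2.885894
  x_1 = 1.900000 - 1.075894/2.885894 = 1.527189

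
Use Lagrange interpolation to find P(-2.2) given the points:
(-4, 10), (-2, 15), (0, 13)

Lagrange interpolation formula:
P(x) = Σ yᵢ × Lᵢ(x)
where Lᵢ(x) = Π_{j≠i} (x - xⱼ)/(xᵢ - xⱼ)

L_0(-2.2) = (-2.2 - (-2))/(-4 - (-2)) × (-2.2 - 0)/(-4 - 0) = 0.055000
L_1(-2.2) = (-2.2 - (-4))/(-2 - (-4)) × (-2.2 - 0)/(-2 - 0) = 0.990000
L_2(-2.2) = (-2.2 - (-4))/(0 - (-4)) × (-2.2 - (-2))/(0 - (-2)) = -0.045000

P(-2.2) = 10×L_0(-2.2) + 15×L_1(-2.2) + 13×L_2(-2.2)
P(-2.2) = 14.815000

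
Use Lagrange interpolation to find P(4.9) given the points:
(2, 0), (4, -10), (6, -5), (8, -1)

Lagrange interpolation formula:
P(x) = Σ yᵢ × Lᵢ(x)
where Lᵢ(x) = Π_{j≠i} (x - xⱼ)/(xᵢ - xⱼ)

L_0(4.9) = (4.9 - 4)/(2 - 4) × (4.9 - 6)/(2 - 6) × (4.9 - 8)/(2 - 8) = -0.063937
L_1(4.9) = (4.9 - 2)/(4 - 2) × (4.9 - 6)/(4 - 6) × (4.9 - 8)/(4 - 8) = 0.618062
L_2(4.9) = (4.9 - 2)/(6 - 2) × (4.9 - 4)/(6 - 4) × (4.9 - 8)/(6 - 8) = 0.505688
L_3(4.9) = (4.9 - 2)/(8 - 2) × (4.9 - 4)/(8 - 4) × (4.9 - 6)/(8 - 6) = -0.059813

P(4.9) = 0×L_0(4.9) + (-10)×L_1(4.9) + (-5)×L_2(4.9) + (-1)×L_3(4.9)
P(4.9) = -8.649250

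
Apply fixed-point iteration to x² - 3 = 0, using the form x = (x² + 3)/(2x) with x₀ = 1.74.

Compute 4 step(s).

Equation: x² - 3 = 0
Fixed-point form: x = (x² + 3)/(2x)
x₀ = 1.74

x_1 = g(1.740000) = 1.732069
x_2 = g(1.732069) = 1.732051
x_3 = g(1.732051) = 1.732051
x_4 = g(1.732051) = 1.732051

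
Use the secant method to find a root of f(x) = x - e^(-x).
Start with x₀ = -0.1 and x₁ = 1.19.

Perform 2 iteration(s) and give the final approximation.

f(x) = x - e^(-x)
x₀ = -0.1, x₁ = 1.19

Secant formula: x_{n+1} = x_n - f(x_n)(x_n - x_{n-1})/(f(x_n) - f(x_{n-1}))

Iteration 1:
  f(-0.100000) = -1.205171
  f(1.190000) = 0.885779
  x_2 = 1.190000 - 0.885779×(1.190000 - (-0.100000))/(0.885779 - (-1.205171))
       = 0.643524
Iteration 2:
  f(1.190000) = 0.885779
  f(0.643524) = 0.118086
  x_3 = 0.643524 - 0.118086×(0.643524 - 1.190000)/(0.118086 - 0.885779)
       = 0.559465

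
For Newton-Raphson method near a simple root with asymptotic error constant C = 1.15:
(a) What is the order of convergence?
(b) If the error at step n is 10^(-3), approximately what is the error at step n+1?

(a) Newton-Raphson has quadratic (order 2) convergence near simple roots.
    This means |e_{n+1}| ≈ C|e_n|².

(b) With |e_n| = 10^(-3) and C = 1.15:
    |e_{n+1}| ≈ 1.15 × (10^(-3))² = 1.15 × 10^(-6)

(a) 2 (quadratic); (b) |e_{n+1}| ≈ 1.150e-06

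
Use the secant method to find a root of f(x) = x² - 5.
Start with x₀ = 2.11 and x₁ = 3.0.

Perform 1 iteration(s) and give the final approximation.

f(x) = x² - 5
x₀ = 2.11, x₁ = 3.0

Secant formula: x_{n+1} = x_n - f(x_n)(x_n - x_{n-1})/(f(x_n) - f(x_{n-1}))

Iteration 1:
  f(2.110000) = -0.547900
  f(3.000000) = 4.000000
  x_2 = 3.000000 - 4.000000×(3.000000 - 2.110000)/(4.000000 - (-0.547900))
       = 2.217221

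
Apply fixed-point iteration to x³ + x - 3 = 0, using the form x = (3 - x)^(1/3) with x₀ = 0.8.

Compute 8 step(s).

Equation: x³ + x - 3 = 0
Fixed-point form: x = (3 - x)^(1/3)
x₀ = 0.8

x_1 = g(0.800000) = 1.300591
x_2 = g(1.300591) = 1.193345
x_3 = g(1.193345) = 1.217938
x_4 = g(1.217938) = 1.212386
x_5 = g(1.212386) = 1.213644
x_6 = g(1.213644) = 1.213359
x_7 = g(1.213359) = 1.213424
x_8 = g(1.213424) = 1.213409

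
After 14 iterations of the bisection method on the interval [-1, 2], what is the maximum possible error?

Bisection error bound: |error| ≤ (b-a)/2^n
|error| ≤ (2 - (-1))/2^14 = 3/2^14
|error| ≤ 0.0001831055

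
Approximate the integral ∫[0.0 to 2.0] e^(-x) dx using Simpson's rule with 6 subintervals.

f(x) = e^(-x)
a = 0.0, b = 2.0, n = 6
h = (b - a)/n = 0.333333

Simpson's rule: (h/3)[f(x₀) + 4f(x₁) + 2f(x₂) + ... + f(xₙ)]

x_0 = 0.0000, f(x_0) = 1.000000, coefficient = 1
x_1 = 0.3333, f(x_1) = 0.716531, coefficient = 4
x_2 = 0.6667, f(x_2) = 0.513417, coefficient = 2
x_3 = 1.0000, f(x_3) = 0.367879, coefficient = 4
x_4 = 1.3333, f(x_4) = 0.263597, coefficient = 2
x_5 = 1.6667, f(x_5) = 0.188876, coefficient = 4
x_6 = 2.0000, f(x_6) = 0.135335, coefficient = 1

I ≈ (0.333333/3) × 7.782509 = 0.864723
Exact value: 0.864665
Error: 0.000059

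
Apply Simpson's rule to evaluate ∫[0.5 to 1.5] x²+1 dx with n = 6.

f(x) = x²+1
a = 0.5, b = 1.5, n = 6
h = (b - a)/n = 0.166667

Simpson's rule: (h/3)[f(x₀) + 4f(x₁) + 2f(x₂) + ... + f(xₙ)]

x_0 = 0.5000, f(x_0) = 1.250000, coefficient = 1
x_1 = 0.6667, f(x_1) = 1.444444, coefficient = 4
x_2 = 0.8333, f(x_2) = 1.694444, coefficient = 2
x_3 = 1.0000, f(x_3) = 2.000000, coefficient = 4
x_4 = 1.1667, f(x_4) = 2.361111, coefficient = 2
x_5 = 1.3333, f(x_5) = 2.777778, coefficient = 4
x_6 = 1.5000, f(x_6) = 3.250000, coefficient = 1

I ≈ (0.166667/3) × 37.500000 = 2.083333
Exact value: 2.083333
Error: 0.000000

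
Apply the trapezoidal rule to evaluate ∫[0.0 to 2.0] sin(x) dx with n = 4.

f(x) = sin(x)
a = 0.0, b = 2.0, n = 4
h = (b - a)/n = 0.500000

Trapezoidal rule: (h/2)[f(x₀) + 2f(x₁) + 2f(x₂) + ... + f(xₙ)]

x_0 = 0.0000, f(x_0) = 0.000000, coefficient = 1
x_1 = 0.5000, f(x_1) = 0.479426, coefficient = 2
x_2 = 1.0000, f(x_2) = 0.841471, coefficient = 2
x_3 = 1.5000, f(x_3) = 0.997495, coefficient = 2
x_4 = 2.0000, f(x_4) = 0.909297, coefficient = 1

I ≈ (0.500000/2) × 5.546080 = 1.386520
Exact value: 1.416147
Error: 0.029627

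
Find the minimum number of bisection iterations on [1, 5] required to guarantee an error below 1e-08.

We need (b-a)/2^n ≤ 1e-08
(5 - 1)/2^n ≤ 1e-08
4/2^n ≤ 1e-08
2^n ≥ 400000000
n ≥ log₂(400000000) = 28.58
n ≥ 29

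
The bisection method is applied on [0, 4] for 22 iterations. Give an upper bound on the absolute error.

Bisection error bound: |error| ≤ (b-a)/2^n
|error| ≤ (4 - 0)/2^22 = 4/2^22
|error| ≤ 0.0000009537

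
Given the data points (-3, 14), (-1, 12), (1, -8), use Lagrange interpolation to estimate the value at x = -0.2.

Lagrange interpolation formula:
P(x) = Σ yᵢ × Lᵢ(x)
where Lᵢ(x) = Π_{j≠i} (x - xⱼ)/(xᵢ - xⱼ)

L_0(-0.2) = (-0.2 - (-1))/(-3 - (-1)) × (-0.2 - 1)/(-3 - 1) = -0.120000
L_1(-0.2) = (-0.2 - (-3))/(-1 - (-3)) × (-0.2 - 1)/(-1 - 1) = 0.840000
L_2(-0.2) = (-0.2 - (-3))/(1 - (-3)) × (-0.2 - (-1))/(1 - (-1)) = 0.280000

P(-0.2) = 14×L_0(-0.2) + 12×L_1(-0.2) + (-8)×L_2(-0.2)
P(-0.2) = 6.160000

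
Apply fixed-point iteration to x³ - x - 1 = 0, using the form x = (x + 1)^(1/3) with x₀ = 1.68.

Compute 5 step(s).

Equation: x³ - x - 1 = 0
Fixed-point form: x = (x + 1)^(1/3)
x₀ = 1.68

x_1 = g(1.680000) = 1.389030
x_2 = g(1.389030) = 1.336823
x_3 = g(1.336823) = 1.327013
x_4 = g(1.327013) = 1.325154
x_5 = g(1.325154) = 1.324801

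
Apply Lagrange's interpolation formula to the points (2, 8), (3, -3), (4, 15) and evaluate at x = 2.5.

Lagrange interpolation formula:
P(x) = Σ yᵢ × Lᵢ(x)
where Lᵢ(x) = Π_{j≠i} (x - xⱼ)/(xᵢ - xⱼ)

L_0(2.5) = (2.5 - 3)/(2 - 3) × (2.5 - 4)/(2 - 4) = 0.375000
L_1(2.5) = (2.5 - 2)/(3 - 2) × (2.5 - 4)/(3 - 4) = 0.750000
L_2(2.5) = (2.5 - 2)/(4 - 2) × (2.5 - 3)/(4 - 3) = -0.125000

P(2.5) = 8×L_0(2.5) + (-3)×L_1(2.5) + 15×L_2(2.5)
P(2.5) = -1.125000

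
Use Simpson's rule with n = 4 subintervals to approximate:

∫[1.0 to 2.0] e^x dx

f(x) = e^x
a = 1.0, b = 2.0, n = 4
h = (b - a)/n = 0.250000

Simpson's rule: (h/3)[f(x₀) + 4f(x₁) + 2f(x₂) + ... + f(xₙ)]

x_0 = 1.0000, f(x_0) = 2.718282, coefficient = 1
x_1 = 1.2500, f(x_1) = 3.490343, coefficient = 4
x_2 = 1.5000, f(x_2) = 4.481689, coefficient = 2
x_3 = 1.7500, f(x_3) = 5.754603, coefficient = 4
x_4 = 2.0000, f(x_4) = 7.389056, coefficient = 1

I ≈ (0.250000/3) × 56.050499 = 4.670875
Exact value: 4.670774
Error: 0.000101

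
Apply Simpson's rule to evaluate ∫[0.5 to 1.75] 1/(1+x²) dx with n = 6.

f(x) = 1/(1+x²)
a = 0.5, b = 1.75, n = 6
h = (b - a)/n = 0.208333

Simpson's rule: (h/3)[f(x₀) + 4f(x₁) + 2f(x₂) + ... + f(xₙ)]

x_0 = 0.5000, f(x_0) = 0.800000, coefficient = 1
x_1 = 0.7083, f(x_1) = 0.665896, coefficient = 4
x_2 = 0.9167, f(x_2) = 0.543396, coefficient = 2
x_3 = 1.1250, f(x_3) = 0.441379, coefficient = 4
x_4 = 1.3333, f(x_4) = 0.360000, coefficient = 2
x_5 = 1.5417, f(x_5) = 0.296144, coefficient = 4
x_6 = 1.7500, f(x_6) = 0.246154, coefficient = 1

I ≈ (0.208333/3) × 8.466623 = 0.587960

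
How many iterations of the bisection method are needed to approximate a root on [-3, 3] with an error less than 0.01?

We need (b-a)/2^n ≤ 0.01
(3 - (-3))/2^n ≤ 0.01
6/2^n ≤ 0.01
2^n ≥ 600
n ≥ log₂(600) = 9.23
n ≥ 10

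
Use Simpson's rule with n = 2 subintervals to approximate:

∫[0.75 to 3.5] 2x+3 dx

f(x) = 2x+3
a = 0.75, b = 3.5, n = 2
h = (b - a)/n = 1.375000

Simpson's rule: (h/3)[f(x₀) + 4f(x₁) + 2f(x₂) + ... + f(xₙ)]

x_0 = 0.7500, f(x_0) = 4.500000, coefficient = 1
x_1 = 2.1250, f(x_1) = 7.250000, coefficient = 4
x_2 = 3.5000, f(x_2) = 10.000000, coefficient = 1

I ≈ (1.375000/3) × 43.500000 = 19.937500
Exact value: 19.937500
Error: 0.000000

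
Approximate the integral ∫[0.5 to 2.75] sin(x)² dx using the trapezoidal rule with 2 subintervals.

f(x) = sin(x)²
a = 0.5, b = 2.75, n = 2
h = (b - a)/n = 1.125000

Trapezoidal rule: (h/2)[f(x₀) + 2f(x₁) + 2f(x₂) + ... + f(xₙ)]

x_0 = 0.5000, f(x_0) = 0.229849, coefficient = 1
x_1 = 1.6250, f(x_1) = 0.997065, coefficient = 2
x_2 = 2.7500, f(x_2) = 0.145665, coefficient = 1

I ≈ (1.125000/2) × 2.369644 = 1.332925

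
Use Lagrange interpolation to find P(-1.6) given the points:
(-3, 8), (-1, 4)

Lagrange interpolation formula:
P(x) = Σ yᵢ × Lᵢ(x)
where Lᵢ(x) = Π_{j≠i} (x - xⱼ)/(xᵢ - xⱼ)

L_0(-1.6) = (-1.6 - (-1))/(-3 - (-1)) = 0.300000
L_1(-1.6) = (-1.6 - (-3))/(-1 - (-3)) = 0.700000

P(-1.6) = 8×L_0(-1.6) + 4×L_1(-1.6)
P(-1.6) = 5.200000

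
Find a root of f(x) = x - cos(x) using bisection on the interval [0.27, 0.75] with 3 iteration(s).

f(x) = x - cos(x)
Initial interval: [0.27, 0.75]

Iteration 1:
  c_1 = (0.270000 + 0.750000)/2 = 0.510000
  f(c_1) = f(0.510000) = -0.362745
  f(a) × f(c) ≥ 0, new interval: [0.510000, 0.750000]
Iteration 2:
  c_2 = (0.510000 + 0.750000)/2 = 0.630000
  f(c_2) = f(0.630000) = -0.178028
  f(a) × f(c) ≥ 0, new interval: [0.630000, 0.750000]
Iteration 3:
  c_3 = (0.630000 + 0.750000)/2 = 0.690000
  f(c_3) = f(0.690000) = -0.081246
  f(a) × f(c) ≥ 0, new interval: [0.690000, 0.750000]

After 3 iteration(s), the approximation is c_3 = 0.690000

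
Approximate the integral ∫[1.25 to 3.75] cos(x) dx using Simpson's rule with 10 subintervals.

f(x) = cos(x)
a = 1.25, b = 3.75, n = 10
h = (b - a)/n = 0.250000

Simpson's rule: (h/3)[f(x₀) + 4f(x₁) + 2f(x₂) + ... + f(xₙ)]

x_0 = 1.2500, f(x_0) = 0.315322, coefficient = 1
x_1 = 1.5000, f(x_1) = 0.070737, coefficient = 4
x_2 = 1.7500, f(x_2) = -0.178246, coefficient = 2
x_3 = 2.0000, f(x_3) = -0.416147, coefficient = 4
x_4 = 2.2500, f(x_4) = -0.628174, coefficient = 2
x_5 = 2.5000, f(x_5) = -0.801144, coefficient = 4
x_6 = 2.7500, f(x_6) = -0.924302, coefficient = 2
x_7 = 3.0000, f(x_7) = -0.989992, coefficient = 4
x_8 = 3.2500, f(x_8) = -0.994130, coefficient = 2
x_9 = 3.5000, f(x_9) = -0.936457, coefficient = 4
x_10 = 3.7500, f(x_10) = -0.820559, coefficient = 1

I ≈ (0.250000/3) × -18.246950 = -1.520579
Exact value: -1.520546
Error: 0.000033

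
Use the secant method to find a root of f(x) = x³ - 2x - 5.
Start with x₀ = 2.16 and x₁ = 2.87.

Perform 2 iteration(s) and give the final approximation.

f(x) = x³ - 2x - 5
x₀ = 2.16, x₁ = 2.87

Secant formula: x_{n+1} = x_n - f(x_n)(x_n - x_{n-1})/(f(x_n) - f(x_{n-1}))

Iteration 1:
  f(2.160000) = 0.757696
  f(2.870000) = 12.899903
  x_2 = 2.870000 - 12.899903×(2.870000 - 2.160000)/(12.899903 - 0.757696)
       = 2.115695
Iteration 2:
  f(2.870000) = 12.899903
  f(2.115695) = 0.238807
  x_3 = 2.115695 - 0.238807×(2.115695 - 2.870000)/(0.238807 - 12.899903)
       = 2.101467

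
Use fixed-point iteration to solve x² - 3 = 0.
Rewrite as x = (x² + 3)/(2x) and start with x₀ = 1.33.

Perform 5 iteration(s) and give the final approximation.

Equation: x² - 3 = 0
Fixed-point form: x = (x² + 3)/(2x)
x₀ = 1.33

x_1 = g(1.330000) = 1.792820
x_2 = g(1.792820) = 1.733081
x_3 = g(1.733081) = 1.732051
x_4 = g(1.732051) = 1.732051
x_5 = g(1.732051) = 1.732051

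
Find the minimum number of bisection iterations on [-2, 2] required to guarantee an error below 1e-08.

We need (b-a)/2^n ≤ 1e-08
(2 - (-2))/2^n ≤ 1e-08
4/2^n ≤ 1e-08
2^n ≥ 400000000
n ≥ log₂(400000000) = 28.58
n ≥ 29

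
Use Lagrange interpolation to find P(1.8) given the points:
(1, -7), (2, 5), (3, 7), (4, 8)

Lagrange interpolation formula:
P(x) = Σ yᵢ × Lᵢ(x)
where Lᵢ(x) = Π_{j≠i} (x - xⱼ)/(xᵢ - xⱼ)

L_0(1.8) = (1.8 - 2)/(1 - 2) × (1.8 - 3)/(1 - 3) × (1.8 - 4)/(1 - 4) = 0.088000
L_1(1.8) = (1.8 - 1)/(2 - 1) × (1.8 - 3)/(2 - 3) × (1.8 - 4)/(2 - 4) = 1.056000
L_2(1.8) = (1.8 - 1)/(3 - 1) × (1.8 - 2)/(3 - 2) × (1.8 - 4)/(3 - 4) = -0.176000
L_3(1.8) = (1.8 - 1)/(4 - 1) × (1.8 - 2)/(4 - 2) × (1.8 - 3)/(4 - 3) = 0.032000

P(1.8) = (-7)×L_0(1.8) + 5×L_1(1.8) + 7×L_2(1.8) + 8×L_3(1.8)
P(1.8) = 3.688000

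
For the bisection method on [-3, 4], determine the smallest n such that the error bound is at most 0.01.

We need (b-a)/2^n ≤ 0.01
(4 - (-3))/2^n ≤ 0.01
7/2^n ≤ 0.01
2^n ≥ 700
n ≥ log₂(700) = 9.45
n ≥ 10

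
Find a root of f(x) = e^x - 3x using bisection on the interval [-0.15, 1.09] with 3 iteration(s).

f(x) = e^x - 3x
Initial interval: [-0.15, 1.09]

Iteration 1:
  c_1 = (-0.150000 + 1.090000)/2 = 0.470000
  f(c_1) = f(0.470000) = 0.189994
  f(a) × f(c) ≥ 0, new interval: [0.470000, 1.090000]
Iteration 2:
  c_2 = (0.470000 + 1.090000)/2 = 0.780000
  f(c_2) = f(0.780000) = -0.158528
  f(a) × f(c) < 0, new interval: [0.470000, 0.780000]
Iteration 3:
  c_3 = (0.470000 + 0.780000)/2 = 0.625000
  f(c_3) = f(0.625000) = -0.006754
  f(a) × f(c) < 0, new interval: [0.470000, 0.625000]

After 3 iteration(s), the approximation is c_3 = 0.625000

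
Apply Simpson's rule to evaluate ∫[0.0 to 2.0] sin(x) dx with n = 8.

f(x) = sin(x)
a = 0.0, b = 2.0, n = 8
h = (b - a)/n = 0.250000

Simpson's rule: (h/3)[f(x₀) + 4f(x₁) + 2f(x₂) + ... + f(xₙ)]

x_0 = 0.0000, f(x_0) = 0.000000, coefficient = 1
x_1 = 0.2500, f(x_1) = 0.247404, coefficient = 4
x_2 = 0.5000, f(x_2) = 0.479426, coefficient = 2
x_3 = 0.7500, f(x_3) = 0.681639, coefficient = 4
x_4 = 1.0000, f(x_4) = 0.841471, coefficient = 2
x_5 = 1.2500, f(x_5) = 0.948985, coefficient = 4
x_6 = 1.5000, f(x_6) = 0.997495, coefficient = 2
x_7 = 1.7500, f(x_7) = 0.983986, coefficient = 4
x_8 = 2.0000, f(x_8) = 0.909297, coefficient = 1

I ≈ (0.250000/3) × 16.994134 = 1.416178
Exact value: 1.416147
Error: 0.000031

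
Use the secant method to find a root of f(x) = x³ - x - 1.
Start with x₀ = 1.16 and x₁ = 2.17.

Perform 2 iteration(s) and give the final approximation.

f(x) = x³ - x - 1
x₀ = 1.16, x₁ = 2.17

Secant formula: x_{n+1} = x_n - f(x_n)(x_n - x_{n-1})/(f(x_n) - f(x_{n-1}))

Iteration 1:
  f(1.160000) = -0.599104
  f(2.170000) = 7.048313
  x_2 = 2.170000 - 7.048313×(2.170000 - 1.160000)/(7.048313 - (-0.599104))
       = 1.239124
Iteration 2:
  f(2.170000) = 7.048313
  f(1.239124) = -0.336538
  x_3 = 1.239124 - (-0.336538)×(1.239124 - 2.170000)/(-0.336538 - 7.048313)
       = 1.281545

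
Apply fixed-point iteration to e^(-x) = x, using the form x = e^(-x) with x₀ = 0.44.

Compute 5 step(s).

Equation: e^(-x) = x
Fixed-point form: x = e^(-x)
x₀ = 0.44

x_1 = g(0.440000) = 0.644036
x_2 = g(0.644036) = 0.525168
x_3 = g(0.525168) = 0.591456
x_4 = g(0.591456) = 0.553521
x_5 = g(0.553521) = 0.574922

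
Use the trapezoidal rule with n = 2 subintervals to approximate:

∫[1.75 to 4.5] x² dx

f(x) = x²
a = 1.75, b = 4.5, n = 2
h = (b - a)/n = 1.375000

Trapezoidal rule: (h/2)[f(x₀) + 2f(x₁) + 2f(x₂) + ... + f(xₙ)]

x_0 = 1.7500, f(x_0) = 3.062500, coefficient = 1
x_1 = 3.1250, f(x_1) = 9.765625, coefficient = 2
x_2 = 4.5000, f(x_2) = 20.250000, coefficient = 1

I ≈ (1.375000/2) × 42.843750 = 29.455078
Exact value: 28.588542
Error: 0.866536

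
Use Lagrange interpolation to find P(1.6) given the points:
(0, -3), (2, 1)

Lagrange interpolation formula:
P(x) = Σ yᵢ × Lᵢ(x)
where Lᵢ(x) = Π_{j≠i} (x - xⱼ)/(xᵢ - xⱼ)

L_0(1.6) = (1.6 - 2)/(0 - 2) = 0.200000
L_1(1.6) = (1.6 - 0)/(2 - 0) = 0.800000

P(1.6) = (-3)×L_0(1.6) + 1×L_1(1.6)
P(1.6) = 0.200000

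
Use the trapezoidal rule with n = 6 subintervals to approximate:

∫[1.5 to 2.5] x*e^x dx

f(x) = x*e^x
a = 1.5, b = 2.5, n = 6
h = (b - a)/n = 0.166667

Trapezoidal rule: (h/2)[f(x₀) + 2f(x₁) + 2f(x₂) + ... + f(xₙ)]

x_0 = 1.5000, f(x_0) = 6.722534, coefficient = 1
x_1 = 1.6667, f(x_1) = 8.824150, coefficient = 2
x_2 = 1.8333, f(x_2) = 11.466952, coefficient = 2
x_3 = 2.0000, f(x_3) = 14.778112, coefficient = 2
x_4 = 2.1667, f(x_4) = 18.913133, coefficient = 2
x_5 = 2.3333, f(x_5) = 24.061937, coefficient = 2
x_6 = 2.5000, f(x_6) = 30.456235, coefficient = 1

I ≈ (0.166667/2) × 193.267336 = 16.105611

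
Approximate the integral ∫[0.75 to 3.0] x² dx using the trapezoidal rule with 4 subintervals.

f(x) = x²
a = 0.75, b = 3.0, n = 4
h = (b - a)/n = 0.562500

Trapezoidal rule: (h/2)[f(x₀) + 2f(x₁) + 2f(x₂) + ... + f(xₙ)]

x_0 = 0.7500, f(x_0) = 0.562500, coefficient = 1
x_1 = 1.3125, f(x_1) = 1.722656, coefficient = 2
x_2 = 1.8750, f(x_2) = 3.515625, coefficient = 2
x_3 = 2.4375, f(x_3) = 5.941406, coefficient = 2
x_4 = 3.0000, f(x_4) = 9.000000, coefficient = 1

I ≈ (0.562500/2) × 31.921875 = 8.978027
Exact value: 8.859375
Error: 0.118652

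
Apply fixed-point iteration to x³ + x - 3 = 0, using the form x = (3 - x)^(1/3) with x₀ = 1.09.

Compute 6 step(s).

Equation: x³ + x - 3 = 0
Fixed-point form: x = (3 - x)^(1/3)
x₀ = 1.09

x_1 = g(1.090000) = 1.240731
x_2 = g(1.240731) = 1.207195
x_3 = g(1.207195) = 1.214817
x_4 = g(1.214817) = 1.213093
x_5 = g(1.213093) = 1.213484
x_6 = g(1.213484) = 1.213395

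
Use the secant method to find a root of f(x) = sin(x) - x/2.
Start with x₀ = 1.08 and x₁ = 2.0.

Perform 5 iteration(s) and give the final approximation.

f(x) = sin(x) - x/2
x₀ = 1.08, x₁ = 2.0

Secant formula: x_{n+1} = x_n - f(x_n)(x_n - x_{n-1})/(f(x_n) - f(x_{n-1}))

Iteration 1:
  f(1.080000) = 0.341958
  f(2.000000) = -0.090703
  x_2 = 2.000000 - (-0.090703)×(2.000000 - 1.080000)/(-0.090703 - 0.341958)
       = 1.807132
Iteration 2:
  f(2.000000) = -0.090703
  f(1.807132) = 0.068637
  x_3 = 1.807132 - 0.068637×(1.807132 - 2.000000)/(0.068637 - (-0.090703))
       = 1.890211
Iteration 3:
  f(1.807132) = 0.068637
  f(1.890211) = 0.004314
  x_4 = 1.890211 - 0.004314×(1.890211 - 1.807132)/(0.004314 - 0.068637)
       = 1.895783
Iteration 4:
  f(1.890211) = 0.004314
  f(1.895783) = -0.000236
  x_5 = 1.895783 - (-0.000236)×(1.895783 - 1.890211)/(-0.000236 - 0.004314)
       = 1.895493
Iteration 5:
  f(1.895783) = -0.000236
  f(1.895493) = 0.000001
  x_6 = 1.895493 - 0.000001×(1.895493 - 1.895783)/(0.000001 - (-0.000236))
       = 1.895494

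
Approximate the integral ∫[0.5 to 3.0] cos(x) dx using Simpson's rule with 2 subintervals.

f(x) = cos(x)
a = 0.5, b = 3.0, n = 2
h = (b - a)/n = 1.250000

Simpson's rule: (h/3)[f(x₀) + 4f(x₁) + 2f(x₂) + ... + f(xₙ)]

x_0 = 0.5000, f(x_0) = 0.877583, coefficient = 1
x_1 = 1.7500, f(x_1) = -0.178246, coefficient = 4
x_2 = 3.0000, f(x_2) = -0.989992, coefficient = 1

I ≈ (1.250000/3) × -0.825394 = -0.343914
Exact value: -0.338306
Error: 0.005609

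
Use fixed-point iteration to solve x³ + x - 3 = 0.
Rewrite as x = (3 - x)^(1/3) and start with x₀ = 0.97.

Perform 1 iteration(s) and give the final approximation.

Equation: x³ + x - 3 = 0
Fixed-point form: x = (3 - x)^(1/3)
x₀ = 0.97

x_1 = g(0.970000) = 1.266189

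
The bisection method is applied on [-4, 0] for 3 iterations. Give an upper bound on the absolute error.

Bisection error bound: |error| ≤ (b-a)/2^n
|error| ≤ (0 - (-4))/2^3 = 4/2^3
|error| ≤ 0.5000000000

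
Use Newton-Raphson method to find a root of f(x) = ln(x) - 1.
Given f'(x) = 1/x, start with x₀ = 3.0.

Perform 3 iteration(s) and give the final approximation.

f(x) = ln(x) - 1
f'(x) = 1/x
x₀ = 3.0

Newton-Raphson formula: x_{n+1} = x_n - f(x_n)/f'(x_n)

Iteration 1:
  f(3.000000) = 0.098612
  f'(3.000000) = 0.333333
  x_1 = 3.000000 - 0.098612/0.333333 = 2.704163
Iteration 2:
  f(2.704163) = -0.005208
  f'(2.704163) = 0.369800
  x_2 = 2.704163 - (-0.005208)/0.369800 = 2.718245
Iteration 3:
  f(2.718245) = -0.000014
  f'(2.718245) = 0.367884
  x_3 = 2.718245 - (-0.000014)/0.367884 = 2.718282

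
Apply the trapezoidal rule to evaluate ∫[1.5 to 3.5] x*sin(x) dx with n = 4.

f(x) = x*sin(x)
a = 1.5, b = 3.5, n = 4
h = (b - a)/n = 0.500000

Trapezoidal rule: (h/2)[f(x₀) + 2f(x₁) + 2f(x₂) + ... + f(xₙ)]

x_0 = 1.5000, f(x_0) = 1.496242, coefficient = 1
x_1 = 2.0000, f(x_1) = 1.818595, coefficient = 2
x_2 = 2.5000, f(x_2) = 1.496180, coefficient = 2
x_3 = 3.0000, f(x_3) = 0.423360, coefficient = 2
x_4 = 3.5000, f(x_4) = -1.227741, coefficient = 1

I ≈ (0.500000/2) × 7.744772 = 1.936193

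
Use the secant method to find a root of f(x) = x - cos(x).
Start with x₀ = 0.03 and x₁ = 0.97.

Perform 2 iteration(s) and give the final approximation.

f(x) = x - cos(x)
x₀ = 0.03, x₁ = 0.97

Secant formula: x_{n+1} = x_n - f(x_n)(x_n - x_{n-1})/(f(x_n) - f(x_{n-1}))

Iteration 1:
  f(0.030000) = -0.969550
  f(0.970000) = 0.404700
  x_2 = 0.970000 - 0.404700×(0.970000 - 0.030000)/(0.404700 - (-0.969550))
       = 0.693181
Iteration 2:
  f(0.970000) = 0.404700
  f(0.693181) = -0.076036
  x_3 = 0.693181 - (-0.076036)×(0.693181 - 0.970000)/(-0.076036 - 0.404700)
       = 0.736964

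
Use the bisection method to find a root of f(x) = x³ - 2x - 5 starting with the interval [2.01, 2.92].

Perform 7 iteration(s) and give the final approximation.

f(x) = x³ - 2x - 5
Initial interval: [2.01, 2.92]

Iteration 1:
  c_1 = (2.010000 + 2.920000)/2 = 2.465000
  f(c_1) = f(2.465000) = 5.047895
  f(a) × f(c) < 0, new interval: [2.010000, 2.465000]
Iteration 2:
  c_2 = (2.010000 + 2.465000)/2 = 2.237500
  f(c_2) = f(2.237500) = 1.726834
  f(a) × f(c) < 0, new interval: [2.010000, 2.237500]
Iteration 3:
  c_3 = (2.010000 + 2.237500)/2 = 2.123750
  f(c_3) = f(2.123750) = 0.331279
  f(a) × f(c) < 0, new interval: [2.010000, 2.123750]
Iteration 4:
  c_4 = (2.010000 + 2.123750)/2 = 2.066875
  f(c_4) = f(2.066875) = -0.304117
  f(a) × f(c) ≥ 0, new interval: [2.066875, 2.123750]
Iteration 5:
  c_5 = (2.066875 + 2.123750)/2 = 2.095312
  f(c_5) = f(2.095312) = 0.008498
  f(a) × f(c) < 0, new interval: [2.066875, 2.095312]
Iteration 6:
  c_6 = (2.066875 + 2.095312)/2 = 2.081094
  f(c_6) = f(2.081094) = -0.149072
  f(a) × f(c) ≥ 0, new interval: [2.081094, 2.095312]
Iteration 7:
  c_7 = (2.081094 + 2.095312)/2 = 2.088203
  f(c_7) = f(2.088203) = -0.070604
  f(a) × f(c) ≥ 0, new interval: [2.088203, 2.095312]

After 7 iteration(s), the approximation is c_7 = 2.088203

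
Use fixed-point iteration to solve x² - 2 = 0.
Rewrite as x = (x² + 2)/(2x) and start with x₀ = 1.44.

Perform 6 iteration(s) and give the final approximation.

Equation: x² - 2 = 0
Fixed-point form: x = (x² + 2)/(2x)
x₀ = 1.44

x_1 = g(1.440000) = 1.414444
x_2 = g(1.414444) = 1.414214
x_3 = g(1.414214) = 1.414214
x_4 = g(1.414214) = 1.414214
x_5 = g(1.414214) = 1.414214
x_6 = g(1.414214) = 1.414214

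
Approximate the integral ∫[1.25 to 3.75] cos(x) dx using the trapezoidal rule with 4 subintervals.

f(x) = cos(x)
a = 1.25, b = 3.75, n = 4
h = (b - a)/n = 0.625000

Trapezoidal rule: (h/2)[f(x₀) + 2f(x₁) + 2f(x₂) + ... + f(xₙ)]

x_0 = 1.2500, f(x_0) = 0.315322, coefficient = 1
x_1 = 1.8750, f(x_1) = -0.299534, coefficient = 2
x_2 = 2.5000, f(x_2) = -0.801144, coefficient = 2
x_3 = 3.1250, f(x_3) = -0.999862, coefficient = 2
x_4 = 3.7500, f(x_4) = -0.820559, coefficient = 1

I ≈ (0.625000/2) × -4.706316 = -1.470724
Exact value: -1.520546
Error: 0.049822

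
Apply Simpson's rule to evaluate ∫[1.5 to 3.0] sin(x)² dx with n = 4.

f(x) = sin(x)²
a = 1.5, b = 3.0, n = 4
h = (b - a)/n = 0.375000

Simpson's rule: (h/3)[f(x₀) + 4f(x₁) + 2f(x₂) + ... + f(xₙ)]

x_0 = 1.5000, f(x_0) = 0.994996, coefficient = 1
x_1 = 1.8750, f(x_1) = 0.910280, coefficient = 4
x_2 = 2.2500, f(x_2) = 0.605398, coefficient = 2
x_3 = 2.6250, f(x_3) = 0.243957, coefficient = 4
x_4 = 3.0000, f(x_4) = 0.019915, coefficient = 1

I ≈ (0.375000/3) × 6.842655 = 0.855332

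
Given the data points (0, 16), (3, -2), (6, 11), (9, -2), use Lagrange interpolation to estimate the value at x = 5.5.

Lagrange interpolation formula:
P(x) = Σ yᵢ × Lᵢ(x)
where Lᵢ(x) = Π_{j≠i} (x - xⱼ)/(xᵢ - xⱼ)

L_0(5.5) = (5.5 - 3)/(0 - 3) × (5.5 - 6)/(0 - 6) × (5.5 - 9)/(0 - 9) = -0.027006
L_1(5.5) = (5.5 - 0)/(3 - 0) × (5.5 - 6)/(3 - 6) × (5.5 - 9)/(3 - 9) = 0.178241
L_2(5.5) = (5.5 - 0)/(6 - 0) × (5.5 - 3)/(6 - 3) × (5.5 - 9)/(6 - 9) = 0.891204
L_3(5.5) = (5.5 - 0)/(9 - 0) × (5.5 - 3)/(9 - 3) × (5.5 - 6)/(9 - 6) = -0.042438

P(5.5) = 16×L_0(5.5) + (-2)×L_1(5.5) + 11×L_2(5.5) + (-2)×L_3(5.5)
P(5.5) = 9.099537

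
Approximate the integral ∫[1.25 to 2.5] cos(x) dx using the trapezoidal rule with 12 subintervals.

f(x) = cos(x)
a = 1.25, b = 2.5, n = 12
h = (b - a)/n = 0.104167

Trapezoidal rule: (h/2)[f(x₀) + 2f(x₁) + 2f(x₂) + ... + f(xₙ)]

x_0 = 1.2500, f(x_0) = 0.315322, coefficient = 1
x_1 = 1.3542, f(x_1) = 0.214939, coefficient = 2
x_2 = 1.4583, f(x_2) = 0.112226, coefficient = 2
x_3 = 1.5625, f(x_3) = 0.008296, coefficient = 2
x_4 = 1.6667, f(x_4) = -0.095724, coefficient = 2
x_5 = 1.7708, f(x_5) = -0.198706, coefficient = 2
x_6 = 1.8750, f(x_6) = -0.299534, coefficient = 2
x_7 = 1.9792, f(x_7) = -0.397114, coefficient = 2
x_8 = 2.0833, f(x_8) = -0.490390, coefficient = 2
x_9 = 2.1875, f(x_9) = -0.578349, coefficient = 2
x_10 = 2.2917, f(x_10) = -0.660039, coefficient = 2
x_11 = 2.3958, f(x_11) = -0.734573, coefficient = 2
x_12 = 2.5000, f(x_12) = -0.801144, coefficient = 1

I ≈ (0.104167/2) × -6.723753 = -0.350195
Exact value: -0.350512
Error: 0.000317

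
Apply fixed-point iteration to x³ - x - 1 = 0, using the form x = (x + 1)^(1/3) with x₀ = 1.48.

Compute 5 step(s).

Equation: x³ - x - 1 = 0
Fixed-point form: x = (x + 1)^(1/3)
x₀ = 1.48

x_1 = g(1.480000) = 1.353580
x_2 = g(1.353580) = 1.330178
x_3 = g(1.330178) = 1.325754
x_4 = g(1.325754) = 1.324915
x_5 = g(1.324915) = 1.324755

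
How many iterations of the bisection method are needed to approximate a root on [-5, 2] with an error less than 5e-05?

We need (b-a)/2^n ≤ 5e-05
(2 - (-5))/2^n ≤ 5e-05
7/2^n ≤ 5e-05
2^n ≥ 140000
n ≥ log₂(140000) = 17.10
n ≥ 18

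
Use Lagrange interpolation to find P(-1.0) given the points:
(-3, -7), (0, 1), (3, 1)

Lagrange interpolation formula:
P(x) = Σ yᵢ × Lᵢ(x)
where Lᵢ(x) = Π_{j≠i} (x - xⱼ)/(xᵢ - xⱼ)

L_0(-1.0) = (-1.0 - 0)/(-3 - 0) × (-1.0 - 3)/(-3 - 3) = 0.222222
L_1(-1.0) = (-1.0 - (-3))/(0 - (-3)) × (-1.0 - 3)/(0 - 3) = 0.888889
L_2(-1.0) = (-1.0 - (-3))/(3 - (-3)) × (-1.0 - 0)/(3 - 0) = -0.111111

P(-1.0) = (-7)×L_0(-1.0) + 1×L_1(-1.0) + 1×L_2(-1.0)
P(-1.0) = -0.777778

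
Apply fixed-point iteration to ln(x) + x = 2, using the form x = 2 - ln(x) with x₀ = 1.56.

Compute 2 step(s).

Equation: ln(x) + x = 2
Fixed-point form: x = 2 - ln(x)
x₀ = 1.56

x_1 = g(1.560000) = 1.555314
x_2 = g(1.555314) = 1.558322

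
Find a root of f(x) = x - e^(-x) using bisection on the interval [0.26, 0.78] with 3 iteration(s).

f(x) = x - e^(-x)
Initial interval: [0.26, 0.78]

Iteration 1:
  c_1 = (0.260000 + 0.780000)/2 = 0.520000
  f(c_1) = f(0.520000) = -0.074521
  f(a) × f(c) ≥ 0, new interval: [0.520000, 0.780000]
Iteration 2:
  c_2 = (0.520000 + 0.780000)/2 = 0.650000
  f(c_2) = f(0.650000) = 0.127954
  f(a) × f(c) < 0, new interval: [0.520000, 0.650000]
Iteration 3:
  c_3 = (0.520000 + 0.650000)/2 = 0.585000
  f(c_3) = f(0.585000) = 0.027894
  f(a) × f(c) < 0, new interval: [0.520000, 0.585000]

After 3 iteration(s), the approximation is c_3 = 0.585000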